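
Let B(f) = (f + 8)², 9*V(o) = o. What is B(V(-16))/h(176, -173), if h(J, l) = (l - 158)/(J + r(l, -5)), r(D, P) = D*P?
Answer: -1088192/8937 ≈ -121.76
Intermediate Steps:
V(o) = o/9
h(J, l) = (-158 + l)/(J - 5*l) (h(J, l) = (l - 158)/(J + l*(-5)) = (-158 + l)/(J - 5*l))
B(f) = (8 + f)²
B(V(-16))/h(176, -173) = (8 + (⅑)*(-16))²/(((-158 - 173)/(176 - 5*(-173)))) = (8 - 16/9)²/((-331/(176 + 865))) = (56/9)²/((-331/1041)) = 3136/(81*(((1/1041)*(-331)))) = 3136/(81*(-331/1041)) = (3136/81)*(-1041/331) = -1088192/8937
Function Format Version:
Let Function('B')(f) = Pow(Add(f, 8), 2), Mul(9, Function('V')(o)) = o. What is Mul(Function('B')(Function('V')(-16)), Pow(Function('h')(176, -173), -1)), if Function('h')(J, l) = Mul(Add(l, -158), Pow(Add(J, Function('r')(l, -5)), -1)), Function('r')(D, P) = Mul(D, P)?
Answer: Rational(-1088192, 8937) ≈ -121.76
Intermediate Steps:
Function('V')(o) = Mul(Rational(1, 9), o)
Function('h')(J, l) = Mul(Pow(Add(J, Mul(-5, l)), -1), Add(-158, l)) (Function('h')(J, l) = Mul(Add(l, -158), Pow(Add(J, Mul(l, -5)), -1)) = Mul(Add(-158, l), Pow(Add(J, Mul(-5, l)), -1)) = Mul(Pow(Add(J, Mul(-5, l)), -1), Add(-158, l)))
Function('B')(f) = Pow(Add(8, f), 2)
Mul(Function('B')(Function('V')(-16)), Pow(Function('h')(176, -173), -1)) = Mul(Pow(Add(8, Mul(Rational(1, 9), -16)), 2), Pow(Mul(Pow(Add(176, Mul(-5, -173)), -1), Add(-158, -173)), -1)) = Mul(Pow(Add(8, Rational(-16, 9)), 2), Pow(Mul(Pow(Add(176, 865), -1), -331), -1)) = Mul(Pow(Rational(56, 9), 2), Pow(Mul(Pow(1041, -1), -331), -1)) = Mul(Rational(3136, 81), Pow(Mul(Rational(1, 1041), -331), -1)) = Mul(Rational(3136, 81), Pow(Rational(-331, 1041), -1)) = Mul(Rational(3136, 81), Rational(-1041, 331)) = Rational(-1088192, 8937)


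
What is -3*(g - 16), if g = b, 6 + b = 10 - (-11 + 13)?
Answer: 42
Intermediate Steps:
b = 2 (b = -6 + (10 - (-11 + 13)) = -6 + (10 - 1*2) = -6 + (10 - 2) = -6 + 8 = 2)
g = 2
-3*(g - 16) = -3*(2 - 16) = -3*(-14) = 42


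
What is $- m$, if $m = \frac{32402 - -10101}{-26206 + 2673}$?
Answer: $\frac{42503}{23533} \approx 1.8061$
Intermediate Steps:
$m = - \frac{42503}{23533}$ ($m = \frac{32402 + 10101}{-23533} = 42503 \left(- \frac{1}{23533}\right) = - \frac{42503}{23533} \approx -1.8061$)
$- m = \left(-1\right) \left(- \frac{42503}{23533}\right) = \frac{42503}{23533}$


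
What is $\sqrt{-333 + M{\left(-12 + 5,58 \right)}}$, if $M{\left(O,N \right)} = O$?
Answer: $2 i \sqrt{85} \approx 18.439 i$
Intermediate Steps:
$\sqrt{-333 + M{\left(-12 + 5,58 \right)}} = \sqrt{-333 + \left(-12 + 5\right)} = \sqrt{-333 - 7} = \sqrt{-340} = 2 i \sqrt{85}$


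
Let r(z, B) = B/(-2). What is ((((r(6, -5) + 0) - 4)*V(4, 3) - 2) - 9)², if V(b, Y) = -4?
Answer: 25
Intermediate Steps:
r(z, B) = -B/2 (r(z, B) = B*(-½) = -B/2)
((((r(6, -5) + 0) - 4)*V(4, 3) - 2) - 9)² = ((((-½*(-5) + 0) - 4)*(-4) - 2) - 9)² = ((((5/2 + 0) - 4)*(-4) - 2) - 9)² = (((5/2 - 4)*(-4) - 2) - 9)² = ((-3/2*(-4) - 2) - 9)² = ((6 - 2) - 9)² = (4 - 9)² = (-5)² = 25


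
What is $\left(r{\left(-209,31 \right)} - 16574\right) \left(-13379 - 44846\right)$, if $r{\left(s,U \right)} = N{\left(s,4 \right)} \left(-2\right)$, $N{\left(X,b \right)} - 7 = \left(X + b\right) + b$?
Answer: $942429850$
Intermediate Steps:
$N{\left(X,b \right)} = 7 + X + 2 b$ ($N{\left(X,b \right)} = 7 + \left(\left(X + b\right) + b\right) = 7 + \left(X + 2 b\right) = 7 + X + 2 b$)
$r{\left(s,U \right)} = -30 - 2 s$ ($r{\left(s,U \right)} = \left(7 + s + 2 \cdot 4\right) \left(-2\right) = \left(7 + s + 8\right) \left(-2\right) = \left(15 + s\right) \left(-2\right) = -30 - 2 s$)
$\left(r{\left(-209,31 \right)} - 16574\right) \left(-13379 - 44846\right) = \left(\left(-30 - -418\right) - 16574\right) \left(-13379 - 44846\right) = \left(\left(-30 + 418\right) - 16574\right) \left(-58225\right) = \left(388 - 16574\right) \left(-58225\right) = \left(-16186\right) \left(-58225\right) = 942429850$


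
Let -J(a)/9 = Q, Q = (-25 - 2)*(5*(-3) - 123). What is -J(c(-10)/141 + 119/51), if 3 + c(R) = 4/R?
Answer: 33534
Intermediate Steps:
c(R) = -3 + 4/R
Q = 3726 (Q = -27*(-15 - 123) = -27*(-138) = 3726)
J(a) = -33534 (J(a) = -9*3726 = -33534)
-J(c(-10)/141 + 119/51) = -1*(-33534) = 33534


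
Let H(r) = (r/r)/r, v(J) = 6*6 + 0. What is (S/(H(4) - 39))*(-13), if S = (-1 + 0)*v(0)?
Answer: -1872/155 ≈ -12.077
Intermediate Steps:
v(J) = 36 (v(J) = 36 + 0 = 36)
H(r) = 1/r
S = -36 (S = (-1 + 0)*36 = -1*36 = -36)
(S/(H(4) - 39))*(-13) = (-36/(1/4 - 39))*(-13) = (-36/(-155/4))*(-13) = -4/155*(-36)*(-13) = (144/155)*(-13) = -1872/155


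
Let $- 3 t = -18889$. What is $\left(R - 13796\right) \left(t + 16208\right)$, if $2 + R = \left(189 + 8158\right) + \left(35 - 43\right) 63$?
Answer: $-134013305$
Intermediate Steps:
$R = 7841$ ($R = -2 + \left(\left(189 + 8158\right) + \left(35 - 43\right) 63\right) = -2 + \left(8347 - 504\right) = -2 + 7843 = 7841$)
$t = \frac{18889}{3}$ ($t = \left(- \frac{1}{3}\right) \left(-18889\right) = \frac{18889}{3} \approx 6296.3$)
$\left(R - 13796\right) \left(t + 16208\right) = \left(7841 - 13796\right) \left(\frac{18889}{3} + 16208\right) = \left(-5955\right) \frac{67513}{3} = -134013305$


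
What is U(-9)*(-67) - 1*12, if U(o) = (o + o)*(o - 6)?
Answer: -18102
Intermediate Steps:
U(o) = 2*o*(-6 + o) (U(o) = (2*o)*(-6 + o) = 2*o*(-6 + o))
U(-9)*(-67) - 1*12 = (2*(-9)*(-6 - 9))*(-67) - 1*12 = (2*(-9)*(-15))*(-67) - 12 = 270*(-67) - 12 = -18090 - 12 = -18102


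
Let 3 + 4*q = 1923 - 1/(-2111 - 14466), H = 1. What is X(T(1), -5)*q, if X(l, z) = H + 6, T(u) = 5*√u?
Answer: 222794887/66308 ≈ 3360.0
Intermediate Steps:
X(l, z) = 7 (X(l, z) = 1 + 6 = 7)
q = 31827841/66308 (q = -¾ + (1923 - 1/(-2111 - 14466))/4 = -¾ + (1923 - 1/(-16577))/4 = -¾ + (1923 - 1*(-1/16577))/4 = -¾ + (1923 + 1/16577)/4 = -¾ + (¼)*(31877572/16577) = -¾ + 7969393/16577 = 31827841/66308 ≈ 480.00)
X(T(1), -5)*q = 7*(31827841/66308) = 222794887/66308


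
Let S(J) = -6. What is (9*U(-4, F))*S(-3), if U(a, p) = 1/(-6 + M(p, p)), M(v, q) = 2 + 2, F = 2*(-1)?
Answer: 27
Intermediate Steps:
F = -2
M(v, q) = 4
U(a, p) = -½ (U(a, p) = 1/(-6 + 4) = 1/(-2) = -½)
(9*U(-4, F))*S(-3) = (9*(-½))*(-6) = -9/2*(-6) = 27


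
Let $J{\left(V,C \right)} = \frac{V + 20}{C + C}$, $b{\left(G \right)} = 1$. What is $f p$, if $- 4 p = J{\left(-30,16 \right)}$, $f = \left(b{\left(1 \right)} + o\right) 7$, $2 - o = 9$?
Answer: $- \frac{105}{32} \approx -3.2813$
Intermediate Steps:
$o = -7$ ($o = 2 - 9 = -7$)
$J{\left(V,C \right)} = \frac{20 + V}{2 C}$
$f = -42$ ($f = \left(1 - 7\right) 7 = \left(-6\right) 7 = -42$)
$p = \frac{5}{64}$ ($p = - \frac{\frac{1}{2} \cdot \frac{1}{16} \left(20 - 30\right)}{4} = - \frac{\frac{1}{2} \cdot \frac{1}{16} \left(-10\right)}{4} = \left(- \frac{1}{4}\right) \left(- \frac{5}{16}\right) = \frac{5}{64} \approx 0.078125$)
$f p = \left(-42\right) \frac{5}{64} = - \frac{105}{32}$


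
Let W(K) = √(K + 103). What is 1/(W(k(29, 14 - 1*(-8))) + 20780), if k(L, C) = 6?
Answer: 20780/431808291 - √109/431808291 ≈ 4.8099e-5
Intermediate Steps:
W(K) = √(103 + K)
1/(W(k(29, 14 - 1*(-8))) + 20780) = 1/(√(103 + 6) + 20780) = 1/(√109 + 20780) = 1/(20780 + √109)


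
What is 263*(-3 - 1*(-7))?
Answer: 1052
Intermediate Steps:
263*(-3 - 1*(-7)) = 263*(-3 + 7) = 263*4 = 1052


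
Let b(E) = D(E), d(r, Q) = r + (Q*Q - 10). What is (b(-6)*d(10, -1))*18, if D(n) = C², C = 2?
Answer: 72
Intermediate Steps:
D(n) = 4 (D(n) = 2² = 4)
d(r, Q) = -10 + r + Q² (d(r, Q) = r + (Q² - 10) = r + (-10 + Q²) = -10 + r + Q²)
b(E) = 4
(b(-6)*d(10, -1))*18 = (4*(-10 + 10 + (-1)²))*18 = (4*(-10 + 10 + 1))*18 = (4*1)*18 = 4*18 = 72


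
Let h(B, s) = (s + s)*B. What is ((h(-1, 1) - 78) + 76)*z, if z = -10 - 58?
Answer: 272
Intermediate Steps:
h(B, s) = 2*B*s (h(B, s) = (2*s)*B = 2*B*s)
z = -68
((h(-1, 1) - 78) + 76)*z = ((2*(-1)*1 - 78) + 76)*(-68) = ((-2 - 78) + 76)*(-68) = (-80 + 76)*(-68) = -4*(-68) = 272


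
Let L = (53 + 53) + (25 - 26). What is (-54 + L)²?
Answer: 2601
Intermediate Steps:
L = 105 (L = 106 - 1 = 105)
(-54 + L)² = (-54 + 105)² = 51² = 2601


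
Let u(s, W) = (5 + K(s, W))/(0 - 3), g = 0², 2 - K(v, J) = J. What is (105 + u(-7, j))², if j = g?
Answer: 94864/9 ≈ 10540.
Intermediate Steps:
K(v, J) = 2 - J
g = 0
j = 0
u(s, W) = -7/3 + W/3 (u(s, W) = (5 + (2 - W))/(0 - 3) = (7 - W)/(-3) = (7 - W)*(-⅓) = -7/3 + W/3)
(105 + u(-7, j))² = (105 + (-7/3 + (⅓)*0))² = (105 + (-7/3 + 0))² = (105 - 7/3)² = (308/3)² = 94864/9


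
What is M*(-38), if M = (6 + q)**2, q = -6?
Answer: 0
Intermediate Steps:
M = 0 (M = (6 - 6)**2 = 0**2 = 0)
M*(-38) = 0*(-38) = 0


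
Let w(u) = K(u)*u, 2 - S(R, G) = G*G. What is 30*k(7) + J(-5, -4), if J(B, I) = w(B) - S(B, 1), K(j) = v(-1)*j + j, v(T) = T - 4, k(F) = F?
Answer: 109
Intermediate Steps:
v(T) = -4 + T
K(j) = -4*j (K(j) = (-4 - 1)*j + j = -5*j + j = -4*j)
S(R, G) = 2 - G**2 (S(R, G) = 2 - G*G = 2 - G**2)
w(u) = -4*u**2 (w(u) = (-4*u)*u = -4*u**2)
J(B, I) = -1 - 4*B**2 (J(B, I) = -4*B**2 - (2 - 1*1**2) = -4*B**2 - (2 - 1*1) = -4*B**2 - (2 - 1) = -4*B**2 - 1*1 = -4*B**2 - 1 = -1 - 4*B**2)
30*k(7) + J(-5, -4) = 30*7 + (-1 - 4*(-5)**2) = 210 + (-1 - 4*25) = 210 + (-1 - 100) = 210 - 101 = 109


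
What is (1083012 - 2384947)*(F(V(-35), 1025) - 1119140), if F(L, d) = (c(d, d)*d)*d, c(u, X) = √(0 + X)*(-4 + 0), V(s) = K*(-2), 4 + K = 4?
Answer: 1457047535900 + 27356909187500*√41 ≈ 1.7663e+14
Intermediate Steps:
K = 0 (K = -4 + 4 = 0)
V(s) = 0 (V(s) = 0*(-2) = 0)
c(u, X) = -4*√X (c(u, X) = √X*(-4) = -4*√X)
F(L, d) = -4*d^(5/2) (F(L, d) = ((-4*√d)*d)*d = (-4*d^(3/2))*d = -4*d^(5/2))
(1083012 - 2384947)*(F(V(-35), 1025) - 1119140) = (1083012 - 2384947)*(-21012500*√41 - 1119140) = -1301935*(-21012500*√41 - 1119140) = -1301935*(-1119140 - 21012500*√41) = 1457047535900 + 27356909187500*√41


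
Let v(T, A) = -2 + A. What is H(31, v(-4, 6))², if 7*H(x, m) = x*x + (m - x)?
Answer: 872356/49 ≈ 17803.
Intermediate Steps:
H(x, m) = -x/7 + m/7 + x²/7 (H(x, m) = (x*x + (m - x))/7 = (x² + (m - x))/7 = (m + x² - x)/7 = -x/7 + m/7 + x²/7)
H(31, v(-4, 6))² = (-⅐*31 + (-2 + 6)/7 + (⅐)*31²)² = (-31/7 + (⅐)*4 + (⅐)*961)² = (-31/7 + 4/7 + 961/7)² = (934/7)² = 872356/49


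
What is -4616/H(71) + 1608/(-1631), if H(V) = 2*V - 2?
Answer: -276922/8155 ≈ -33.957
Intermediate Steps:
H(V) = -2 + 2*V
-4616/H(71) + 1608/(-1631) = -4616/(-2 + 2*71) + 1608/(-1631) = -4616/(-2 + 142) + 1608*(-1/1631) = -4616/140 - 1608/1631 = -4616*1/140 - 1608/1631 = -1154/35 - 1608/1631 = -276922/8155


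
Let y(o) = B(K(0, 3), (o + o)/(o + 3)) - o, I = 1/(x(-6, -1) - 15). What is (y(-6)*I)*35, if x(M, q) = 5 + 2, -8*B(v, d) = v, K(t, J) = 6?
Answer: -735/32 ≈ -22.969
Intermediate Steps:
B(v, d) = -v/8
x(M, q) = 7
I = -1/8 (I = 1/(7 - 15) = 1/(-8) = -1/8 ≈ -0.12500)
y(o) = -3/4 - o (y(o) = -1/8*6 - o = -3/4 - o)
(y(-6)*I)*35 = ((-3/4 - 1*(-6))*(-1/8))*35 = ((-3/4 + 6)*(-1/8))*35 = ((21/4)*(-1/8))*35 = -21/32*35 = -735/32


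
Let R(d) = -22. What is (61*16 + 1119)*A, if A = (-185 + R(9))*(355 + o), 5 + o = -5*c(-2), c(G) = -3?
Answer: -158287725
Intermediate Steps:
o = 10 (o = -5 - 5*(-3) = -5 + 15 = 10)
A = -75555 (A = (-185 - 22)*(355 + 10) = -207*365 = -75555)
(61*16 + 1119)*A = (61*16 + 1119)*(-75555) = (976 + 1119)*(-75555) = 2095*(-75555) = -158287725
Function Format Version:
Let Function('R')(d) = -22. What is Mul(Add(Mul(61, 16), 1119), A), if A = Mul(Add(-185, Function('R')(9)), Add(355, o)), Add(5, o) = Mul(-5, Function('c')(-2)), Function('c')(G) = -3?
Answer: -158287725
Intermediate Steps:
o = 10 (o = Add(-5, Mul(-5, -3)) = Add(-5, 15) = 10)
A = -75555 (A = Mul(Add(-185, -22), Add(355, 10)) = Mul(-207, 365) = -75555)
Mul(Add(Mul(61, 16), 1119), A) = Mul(Add(Mul(61, 16), 1119), -75555) = Mul(Add(976, 1119), -75555) = Mul(2095, -75555) = -158287725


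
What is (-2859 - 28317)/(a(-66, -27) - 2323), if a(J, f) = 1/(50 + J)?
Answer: 498816/37169 ≈ 13.420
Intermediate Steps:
(-2859 - 28317)/(a(-66, -27) - 2323) = (-2859 - 28317)/(1/(50 - 66) - 2323) = -31176/(1/(-16) - 2323) = -31176/(-1/16 - 2323) = -31176/(-37169/16) = -31176*(-16/37169) = 498816/37169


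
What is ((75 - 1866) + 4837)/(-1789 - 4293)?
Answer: -1523/3041 ≈ -0.50082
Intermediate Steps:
((75 - 1866) + 4837)/(-1789 - 4293) = (-1791 + 4837)/(-6082) = 3046*(-1/6082) = -1523/3041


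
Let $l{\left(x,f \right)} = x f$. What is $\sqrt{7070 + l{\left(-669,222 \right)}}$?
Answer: $2 i \sqrt{35362} \approx 376.1 i$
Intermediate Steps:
$l{\left(x,f \right)} = f x$
$\sqrt{7070 + l{\left(-669,222 \right)}} = \sqrt{7070 + 222 \left(-669\right)} = \sqrt{7070 - 148518} = \sqrt{-141448} = 2 i \sqrt{35362}$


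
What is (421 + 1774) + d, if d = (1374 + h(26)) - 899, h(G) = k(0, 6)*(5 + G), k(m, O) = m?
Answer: 2670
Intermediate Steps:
h(G) = 0 (h(G) = 0*(5 + G) = 0)
d = 475 (d = (1374 + 0) - 899 = 1374 - 899 = 475)
(421 + 1774) + d = (421 + 1774) + 475 = 2195 + 475 = 2670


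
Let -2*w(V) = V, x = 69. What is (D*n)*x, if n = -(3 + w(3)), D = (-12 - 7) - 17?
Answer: 3726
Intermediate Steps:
w(V) = -V/2
D = -36 (D = -19 - 17 = -36)
n = -3/2 (n = -(3 - ½*3) = -(3 - 3/2) = -1*3/2 = -3/2 ≈ -1.5000)
(D*n)*x = -36*(-3/2)*69 = 54*69 = 3726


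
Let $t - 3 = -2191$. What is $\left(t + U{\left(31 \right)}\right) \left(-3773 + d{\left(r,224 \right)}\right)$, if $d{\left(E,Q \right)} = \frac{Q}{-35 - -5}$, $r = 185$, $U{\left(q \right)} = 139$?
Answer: $\frac{38730881}{5} \approx 7.7462 \cdot 10^{6}$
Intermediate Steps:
$t = -2188$ ($t = 3 - 2191 = -2188$)
$d{\left(E,Q \right)} = - \frac{Q}{30}$ ($d{\left(E,Q \right)} = \frac{Q}{-35 + 5} = \frac{Q}{-30} = Q \left(- \frac{1}{30}\right) = - \frac{Q}{30}$)
$\left(t + U{\left(31 \right)}\right) \left(-3773 + d{\left(r,224 \right)}\right) = \left(-2188 + 139\right) \left(-3773 - \frac{112}{15}\right) = - 2049 \left(-3773 - \frac{112}{15}\right) = \left(-2049\right) \left(- \frac{56707}{15}\right) = \frac{38730881}{5}$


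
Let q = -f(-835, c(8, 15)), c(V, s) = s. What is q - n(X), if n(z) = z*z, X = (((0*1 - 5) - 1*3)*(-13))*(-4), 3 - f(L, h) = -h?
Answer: -173074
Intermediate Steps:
f(L, h) = 3 + h (f(L, h) = 3 - (-1)*h = 3 + h)
X = -416 (X = (((0 - 5) - 3)*(-13))*(-4) = ((-5 - 3)*(-13))*(-4) = -8*(-13)*(-4) = 104*(-4) = -416)
q = -18 (q = -(3 + 15) = -1*18 = -18)
n(z) = z**2
q - n(X) = -18 - 1*(-416)**2 = -18 - 1*173056 = -18 - 173056 = -173074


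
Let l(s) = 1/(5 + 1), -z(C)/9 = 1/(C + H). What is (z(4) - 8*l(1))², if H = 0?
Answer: 1849/144 ≈ 12.840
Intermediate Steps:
z(C) = -9/C (z(C) = -9/(C + 0) = -9/C)
l(s) = ⅙ (l(s) = 1/6 = ⅙)
(z(4) - 8*l(1))² = (-9/4 - 8*⅙)² = (-9*¼ - 4/3)² = (-9/4 - 4/3)² = (-43/12)² = 1849/144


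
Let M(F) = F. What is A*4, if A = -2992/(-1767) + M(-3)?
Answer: -9236/1767 ≈ -5.2269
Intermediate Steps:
A = -2309/1767 (A = -2992/(-1767) - 3 = -2992*(-1/1767) - 3 = 2992/1767 - 3 = -2309/1767 ≈ -1.3067)
A*4 = -2309/1767*4 = -9236/1767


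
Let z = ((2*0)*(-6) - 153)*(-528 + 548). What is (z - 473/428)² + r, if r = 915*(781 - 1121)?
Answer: 1659512341009/183184 ≈ 9.0593e+6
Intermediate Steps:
z = -3060 (z = (0*(-6) - 153)*20 = (0 - 153)*20 = -153*20 = -3060)
r = -311100 (r = 915*(-340) = -311100)
(z - 473/428)² + r = (-3060 - 473/428)² - 311100 = (-1310153/428)² - 311100 = 1716500883409/183184 - 311100 = 1659512341009/183184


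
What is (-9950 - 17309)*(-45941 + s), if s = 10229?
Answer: 973473408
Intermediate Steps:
(-9950 - 17309)*(-45941 + s) = (-9950 - 17309)*(-45941 + 10229) = -27259*(-35712) = 973473408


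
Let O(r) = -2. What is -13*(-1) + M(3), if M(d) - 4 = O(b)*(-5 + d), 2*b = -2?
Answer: 21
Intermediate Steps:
b = -1 (b = (½)*(-2) = -1)
M(d) = 14 - 2*d (M(d) = 4 - 2*(-5 + d) = 4 + (10 - 2*d) = 14 - 2*d)
-13*(-1) + M(3) = -13*(-1) + (14 - 2*3) = 13 + (14 - 6) = 13 + 8 = 21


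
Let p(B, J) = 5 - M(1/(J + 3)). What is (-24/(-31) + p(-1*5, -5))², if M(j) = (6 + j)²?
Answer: 9211225/15376 ≈ 599.07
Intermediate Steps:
p(B, J) = 5 - (6 + 1/(3 + J))² (p(B, J) = 5 - (6 + 1/(J + 3))² = 5 - (6 + 1/(3 + J))²)
(-24/(-31) + p(-1*5, -5))² = (-24/(-31) + (5 - (19 + 6*(-5))²/(3 - 5)²))² = (-24*(-1/31) + (5 - 1*(19 - 30)²/(-2)²))² = (24/31 + (5 - 1*¼*(-11)²))² = (24/31 + (5 - 1*¼*121))² = (24/31 + (5 - 121/4))² = (24/31 - 101/4)² = (-3035/124)² = 9211225/15376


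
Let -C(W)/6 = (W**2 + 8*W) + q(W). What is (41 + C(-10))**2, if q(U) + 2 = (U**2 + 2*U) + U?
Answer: 237169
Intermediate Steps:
q(U) = -2 + U**2 + 3*U (q(U) = -2 + ((U**2 + 2*U) + U) = -2 + (U**2 + 3*U) = -2 + U**2 + 3*U)
C(W) = 12 - 66*W - 12*W**2 (C(W) = -6*((W**2 + 8*W) + (-2 + W**2 + 3*W)) = -6*(-2 + 2*W**2 + 11*W) = 12 - 66*W - 12*W**2)
(41 + C(-10))**2 = (41 + (12 - 66*(-10) - 12*(-10)**2))**2 = (41 + (12 + 660 - 12*100))**2 = (41 + (12 + 660 - 1200))**2 = (41 - 528)**2 = (-487)**2 = 237169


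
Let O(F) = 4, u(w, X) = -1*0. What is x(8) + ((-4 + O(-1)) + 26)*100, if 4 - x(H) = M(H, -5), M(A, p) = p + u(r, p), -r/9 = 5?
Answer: 2609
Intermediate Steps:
r = -45 (r = -9*5 = -45)
u(w, X) = 0
M(A, p) = p (M(A, p) = p + 0 = p)
x(H) = 9 (x(H) = 4 - 1*(-5) = 4 + 5 = 9)
x(8) + ((-4 + O(-1)) + 26)*100 = 9 + ((-4 + 4) + 26)*100 = 9 + (0 + 26)*100 = 9 + 26*100 = 9 + 2600 = 2609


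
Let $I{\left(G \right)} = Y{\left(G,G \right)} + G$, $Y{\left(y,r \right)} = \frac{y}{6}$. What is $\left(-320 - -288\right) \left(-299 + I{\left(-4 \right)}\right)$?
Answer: $\frac{29152}{3} \approx 9717.3$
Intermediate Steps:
$Y{\left(y,r \right)} = \frac{y}{6}$ ($Y{\left(y,r \right)} = y \frac{1}{6} = \frac{y}{6}$)
$I{\left(G \right)} = \frac{7 G}{6}$ ($I{\left(G \right)} = \frac{G}{6} + G = \frac{7 G}{6}$)
$\left(-320 - -288\right) \left(-299 + I{\left(-4 \right)}\right) = \left(-320 - -288\right) \left(-299 + \frac{7}{6} \left(-4\right)\right) = \left(-320 + 288\right) \left(-299 - \frac{14}{3}\right) = \left(-32\right) \left(- \frac{911}{3}\right) = \frac{29152}{3}$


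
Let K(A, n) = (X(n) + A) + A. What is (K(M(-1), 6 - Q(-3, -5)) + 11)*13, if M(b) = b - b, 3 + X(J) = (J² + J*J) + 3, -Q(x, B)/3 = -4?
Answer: 1079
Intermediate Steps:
Q(x, B) = 12 (Q(x, B) = -3*(-4) = 12)
X(J) = 2*J² (X(J) = -3 + ((J² + J*J) + 3) = -3 + ((J² + J²) + 3) = -3 + (2*J² + 3) = -3 + (3 + 2*J²) = 2*J²)
M(b) = 0
K(A, n) = 2*A + 2*n² (K(A, n) = (2*n² + A) + A = (A + 2*n²) + A = 2*A + 2*n²)
(K(M(-1), 6 - Q(-3, -5)) + 11)*13 = ((2*0 + 2*(6 - 1*12)²) + 11)*13 = ((0 + 2*(6 - 12)²) + 11)*13 = ((0 + 2*(-6)²) + 11)*13 = ((0 + 2*36) + 11)*13 = ((0 + 72) + 11)*13 = (72 + 11)*13 = 83*13 = 1079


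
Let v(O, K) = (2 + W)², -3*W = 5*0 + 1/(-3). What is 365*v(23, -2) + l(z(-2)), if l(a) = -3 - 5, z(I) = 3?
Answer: 131117/81 ≈ 1618.7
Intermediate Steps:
W = ⅑ (W = -(5*0 + 1/(-3))/3 = -(0 - ⅓)/3 = -⅓*(-⅓) = ⅑ ≈ 0.11111)
v(O, K) = 361/81 (v(O, K) = (2 + ⅑)² = (19/9)² = 361/81)
l(a) = -8
365*v(23, -2) + l(z(-2)) = 365*(361/81) - 8 = 131765/81 - 8 = 131117/81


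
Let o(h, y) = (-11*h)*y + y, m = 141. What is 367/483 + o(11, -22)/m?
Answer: 442289/22701 ≈ 19.483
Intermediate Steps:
o(h, y) = y - 11*h*y (o(h, y) = -11*h*y + y = y - 11*h*y)
367/483 + o(11, -22)/m = 367/483 - 22*(1 - 11*11)/141 = 367*(1/483) - 22*(1 - 121)*(1/141) = 367/483 - 22*(-120)*(1/141) = 367/483 + 2640*(1/141) = 367/483 + 880/47 = 442289/22701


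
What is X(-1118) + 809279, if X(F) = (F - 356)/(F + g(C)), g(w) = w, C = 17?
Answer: 891017653/1101 ≈ 8.0928e+5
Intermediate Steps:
X(F) = (-356 + F)/(17 + F) (X(F) = (F - 356)/(F + 17) = (-356 + F)/(17 + F))
X(-1118) + 809279 = (-356 - 1118)/(17 - 1118) + 809279 = -1474/(-1101) + 809279 = -1/1101*(-1474) + 809279 = 1474/1101 + 809279 = 891017653/1101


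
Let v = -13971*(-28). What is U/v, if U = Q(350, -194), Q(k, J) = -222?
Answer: -37/65198 ≈ -0.00056750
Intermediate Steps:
v = 391188
U = -222
U/v = -222/391188 = -222*1/391188 = -37/65198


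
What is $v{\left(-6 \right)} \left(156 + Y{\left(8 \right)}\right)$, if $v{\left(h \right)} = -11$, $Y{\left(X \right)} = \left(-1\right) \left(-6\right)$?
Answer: $-1782$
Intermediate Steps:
$Y{\left(X \right)} = 6$
$v{\left(-6 \right)} \left(156 + Y{\left(8 \right)}\right) = - 11 \left(156 + 6\right) = \left(-11\right) 162 = -1782$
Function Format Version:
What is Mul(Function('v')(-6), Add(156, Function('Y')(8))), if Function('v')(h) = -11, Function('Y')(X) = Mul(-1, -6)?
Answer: -1782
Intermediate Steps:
Function('Y')(X) = 6
Mul(Function('v')(-6), Add(156, Function('Y')(8))) = Mul(-11, Add(156, 6)) = Mul(-11, 162) = -1782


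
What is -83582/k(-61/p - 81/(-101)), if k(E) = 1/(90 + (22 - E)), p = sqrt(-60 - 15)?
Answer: -938709442/101 + 5098502*I*sqrt(3)/15 ≈ -9.2942e+6 + 5.8872e+5*I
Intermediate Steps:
p = 5*I*sqrt(3) (p = sqrt(-75) = 5*I*sqrt(3) ≈ 8.6602*I)
k(E) = 1/(112 - E)
-83582/k(-61/p - 81/(-101)) = -(938709442/101 - 5098502*I*sqrt(3)/15) = -83582*(11231/101 - 61*I*sqrt(3)/15) = -938709442/101 + 5098502*I*sqrt(3)/15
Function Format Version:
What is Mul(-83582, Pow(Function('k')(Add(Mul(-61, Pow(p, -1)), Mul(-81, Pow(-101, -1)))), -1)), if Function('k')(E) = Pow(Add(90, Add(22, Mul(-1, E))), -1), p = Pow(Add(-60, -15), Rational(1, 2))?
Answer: Add(Rational(-938709442, 101), Mul(Rational(5098502, 15), I, Pow(3, Rational(1, 2)))) ≈ Add(-9.2942e+6, Mul(5.8872e+5, I))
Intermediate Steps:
p = Mul(5, I, Pow(3, Rational(1, 2))) (p = Pow(-75, Rational(1, 2)) = Mul(5, I, Pow(3, Rational(1, 2))) ≈ Mul(8.6602, I))
Function('k')(E) = Pow(Add(112, Mul(-1, E)), -1)
Mul(-83582, Pow(Function('k')(Add(Mul(-61, Pow(p, -1)), Mul(-81, Pow(-101, -1)))), -1)) = Mul(-83582, Pow(Mul(-1, Pow(Add(-112, Add(Mul(-61, Pow(Mul(5, I, Pow(3, Rational(1, 2))), -1)), Mul(-81, Pow(-101, -1)))), -1)), -1)) = Mul(-83582, Pow(Mul(-1, Pow(Add(-112, Add(Mul(-61, Mul(Rational(-1, 15), I, Pow(3, Rational(1, 2)))), Mul(-81, Rational(-1, 101)))), -1)), -1)) = Mul(-83582, Pow(Mul(-1, Pow(Add(-112, Add(Mul(Rational(61, 15), I, Pow(3, Rational(1, 2))), Rational(81, 101))), -1)), -1)) = Mul(-83582, Pow(Mul(-1, Pow(Add(-112, Add(Rational(81, 101), Mul(Rational(61, 15), I, Pow(3, Rational(1, 2))))), -1)), -1)) = Mul(-83582, Pow(Mul(-1, Pow(Add(Rational(-11231, 101), Mul(Rational(61, 15), I, Pow(3, Rational(1, 2)))), -1)), -1)) = Mul(-83582, Add(Rational(11231, 101), Mul(Rational(-61, 15), I, Pow(3, Rational(1, 2))))) = Add(Rational(-938709442, 101), Mul(Rational(5098502, 15), I, Pow(3, Rational(1, 2))))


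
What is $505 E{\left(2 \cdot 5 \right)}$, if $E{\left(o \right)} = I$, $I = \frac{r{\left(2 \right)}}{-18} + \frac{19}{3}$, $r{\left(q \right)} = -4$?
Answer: $\frac{29795}{9} \approx 3310.6$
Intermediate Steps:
$I = \frac{59}{9}$ ($I = - \frac{4}{-18} + \frac{19}{3} = \left(-4\right) \left(- \frac{1}{18}\right) + 19 \cdot \frac{1}{3} = \frac{2}{9} + \frac{19}{3} = \frac{59}{9} \approx 6.5556$)
$E{\left(o \right)} = \frac{59}{9}$
$505 E{\left(2 \cdot 5 \right)} = 505 \cdot \frac{59}{9} = \frac{29795}{9}$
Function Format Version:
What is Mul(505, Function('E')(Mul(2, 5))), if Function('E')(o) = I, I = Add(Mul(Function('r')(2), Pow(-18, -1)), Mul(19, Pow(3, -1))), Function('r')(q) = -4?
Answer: Rational(29795, 9) ≈ 3310.6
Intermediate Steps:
I = Rational(59, 9) (I = Add(Mul(-4, Pow(-18, -1)), Mul(19, Pow(3, -1))) = Add(Mul(-4, Rational(-1, 18)), Mul(19, Rational(1, 3))) = Add(Rational(2, 9), Rational(19, 3)) = Rational(59, 9) ≈ 6.5556)
Function('E')(o) = Rational(59, 9)
Mul(505, Function('E')(Mul(2, 5))) = Mul(505, Rational(59, 9)) = Rational(29795, 9)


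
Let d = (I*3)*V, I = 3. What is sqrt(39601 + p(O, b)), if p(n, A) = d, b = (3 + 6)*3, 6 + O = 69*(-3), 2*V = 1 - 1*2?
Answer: sqrt(158386)/2 ≈ 198.99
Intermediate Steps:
V = -1/2 (V = (1 - 1*2)/2 = (1 - 2)/2 = (1/2)*(-1) = -1/2 ≈ -0.50000)
O = -213 (O = -6 + 69*(-3) = -6 - 207 = -213)
b = 27 (b = 9*3 = 27)
d = -9/2 (d = (3*3)*(-1/2) = 9*(-1/2) = -9/2 ≈ -4.5000)
p(n, A) = -9/2
sqrt(39601 + p(O, b)) = sqrt(39601 - 9/2) = sqrt(79193/2) = sqrt(158386)/2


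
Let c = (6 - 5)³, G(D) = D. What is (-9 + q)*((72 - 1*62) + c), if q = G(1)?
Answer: -88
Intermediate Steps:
q = 1
c = 1 (c = 1³ = 1)
(-9 + q)*((72 - 1*62) + c) = (-9 + 1)*((72 - 1*62) + 1) = -8*((72 - 62) + 1) = -8*(10 + 1) = -8*11 = -88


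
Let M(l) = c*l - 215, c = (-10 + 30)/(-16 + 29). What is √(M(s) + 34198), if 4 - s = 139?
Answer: √5708027/13 ≈ 183.78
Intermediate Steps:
s = -135 (s = 4 - 1*139 = 4 - 139 = -135)
c = 20/13 ≈ 1.5385
M(l) = -215 + 20*l/13 (M(l) = 20*l/13 - 215 = -215 + 20*l/13)
√(M(s) + 34198) = √((-215 + (20/13)*(-135)) + 34198) = √((-215 - 2700/13) + 34198) = √(-5495/13 + 34198) = √(439079/13) = √5708027/13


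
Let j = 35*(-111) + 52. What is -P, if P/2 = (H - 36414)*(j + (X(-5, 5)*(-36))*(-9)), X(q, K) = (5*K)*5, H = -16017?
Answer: 3844974954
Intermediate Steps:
j = -3833 (j = -3885 + 52 = -3833)
X(q, K) = 25*K
P = -3844974954 (P = 2*((-16017 - 36414)*(-3833 + ((25*5)*(-36))*(-9))) = 2*(-52431*(-3833 + (125*(-36))*(-9))) = 2*(-52431*(-3833 - 4500*(-9))) = 2*(-52431*(-3833 + 40500)) = 2*(-52431*36667) = 2*(-1922487477) = -3844974954)
-P = -1*(-3844974954) = 3844974954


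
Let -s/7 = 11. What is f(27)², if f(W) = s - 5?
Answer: 6724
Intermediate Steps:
s = -77 (s = -7*11 = -77)
f(W) = -82 (f(W) = -77 - 5 = -82)
f(27)² = (-82)² = 6724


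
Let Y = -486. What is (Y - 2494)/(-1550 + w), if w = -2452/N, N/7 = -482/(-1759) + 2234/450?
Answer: 4324805758/2346523535 ≈ 1.8431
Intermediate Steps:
N = 14512771/395775 (N = 7*(-482/(-1759) + 2234/450) = 7*(-482*(-1/1759) + 2234*(1/450)) = 7*(482/1759 + 1117/225) = 7*(2073253/395775) = 14512771/395775 ≈ 36.669)
w = -970440300/14512771 (w = -2452/14512771/395775 = -2452*395775/14512771 = -970440300/14512771 ≈ -66.868)
(Y - 2494)/(-1550 + w) = (-486 - 2494)/(-1550 - 970440300/14512771) = -2980/(-23465235350/14512771) = -2980*(-14512771/23465235350) = 4324805758/2346523535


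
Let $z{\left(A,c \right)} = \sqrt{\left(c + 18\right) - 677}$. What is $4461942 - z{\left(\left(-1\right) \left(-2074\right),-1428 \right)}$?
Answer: $4461942 - i \sqrt{2087} \approx 4.4619 \cdot 10^{6} - 45.684 i$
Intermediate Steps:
$z{\left(A,c \right)} = \sqrt{-659 + c}$ ($z{\left(A,c \right)} = \sqrt{\left(18 + c\right) - 677} = \sqrt{-659 + c}$)
$4461942 - z{\left(\left(-1\right) \left(-2074\right),-1428 \right)} = 4461942 - \sqrt{-659 - 1428} = 4461942 - \sqrt{-2087} = 4461942 - i \sqrt{2087}$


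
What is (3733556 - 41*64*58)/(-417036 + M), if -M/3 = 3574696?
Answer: -298447/928427 ≈ -0.32145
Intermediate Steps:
M = -10724088 (M = -3*3574696 = -10724088)
(3733556 - 41*64*58)/(-417036 + M) = (3733556 - 41*64*58)/(-417036 - 10724088) = (3733556 - 2624*58)/(-11141124) = (3733556 - 152192)*(-1/11141124) = 3581364*(-1/11141124) = -298447/928427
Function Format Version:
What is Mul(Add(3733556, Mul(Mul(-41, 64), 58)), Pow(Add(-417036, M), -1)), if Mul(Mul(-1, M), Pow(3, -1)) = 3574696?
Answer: Rational(-298447, 928427) ≈ -0.32145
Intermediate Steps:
M = -10724088 (M = Mul(-3, 3574696) = -10724088)
Mul(Add(3733556, Mul(Mul(-41, 64), 58)), Pow(Add(-417036, M), -1)) = Mul(Add(3733556, Mul(Mul(-41, 64), 58)), Pow(Add(-417036, -10724088), -1)) = Mul(Add(3733556, Mul(-2624, 58)), Pow(-11141124, -1)) = Mul(Add(3733556, -152192), Rational(-1, 11141124)) = Mul(3581364, Rational(-1, 11141124)) = Rational(-298447, 928427)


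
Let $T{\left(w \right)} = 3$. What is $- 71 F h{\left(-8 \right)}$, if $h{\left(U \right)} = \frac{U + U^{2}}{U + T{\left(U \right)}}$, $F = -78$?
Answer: $- \frac{310128}{5} \approx -62026.0$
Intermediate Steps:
$h{\left(U \right)} = \frac{U + U^{2}}{3 + U}$ ($h{\left(U \right)} = \frac{U + U^{2}}{U + 3} = \frac{U + U^{2}}{3 + U}$)
$- 71 F h{\left(-8 \right)} = \left(-71\right) \left(-78\right) \left(- \frac{8 \left(1 - 8\right)}{3 - 8}\right) = 5538 \left(\left(-8\right) \frac{1}{-5} \left(-7\right)\right) = 5538 \left(\left(-8\right) \left(- \frac{1}{5}\right) \left(-7\right)\right) = 5538 \left(- \frac{56}{5}\right) = - \frac{310128}{5}$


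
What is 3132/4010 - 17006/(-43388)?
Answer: 51021319/43496470 ≈ 1.1730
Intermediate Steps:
3132/4010 - 17006/(-43388) = 3132*(1/4010) - 17006*(-1/43388) = 1566/2005 + 8503/21694 = 51021319/43496470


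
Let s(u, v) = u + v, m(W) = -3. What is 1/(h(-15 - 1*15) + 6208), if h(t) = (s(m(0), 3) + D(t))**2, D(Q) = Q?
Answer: 1/7108 ≈ 0.00014069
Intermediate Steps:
h(t) = t**2 (h(t) = ((-3 + 3) + t)**2 = (0 + t)**2 = t**2)
1/(h(-15 - 1*15) + 6208) = 1/((-15 - 1*15)**2 + 6208) = 1/((-15 - 15)**2 + 6208) = 1/((-30)**2 + 6208) = 1/(900 + 6208) = 1/7108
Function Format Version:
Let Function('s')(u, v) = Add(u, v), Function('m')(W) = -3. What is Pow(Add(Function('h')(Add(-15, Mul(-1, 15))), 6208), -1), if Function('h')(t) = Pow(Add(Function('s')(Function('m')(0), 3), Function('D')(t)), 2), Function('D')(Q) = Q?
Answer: Rational(1, 7108) ≈ 0.00014069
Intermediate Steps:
Function('h')(t) = Pow(t, 2) (Function('h')(t) = Pow(Add(Add(-3, 3), t), 2) = Pow(Add(0, t), 2) = Pow(t, 2))
Pow(Add(Function('h')(Add(-15, Mul(-1, 15))), 6208), -1) = Pow(Add(Pow(Add(-15, Mul(-1, 15)), 2), 6208), -1) = Pow(Add(Pow(Add(-15, -15), 2), 6208), -1) = Pow(Add(Pow(-30, 2), 6208), -1) = Pow(Add(900, 6208), -1) = Pow(7108, -1) = Rational(1, 7108)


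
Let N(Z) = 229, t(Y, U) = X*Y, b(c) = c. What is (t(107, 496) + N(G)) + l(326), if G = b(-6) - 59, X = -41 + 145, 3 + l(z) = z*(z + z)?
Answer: 223906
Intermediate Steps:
l(z) = -3 + 2*z**2 (l(z) = -3 + z*(z + z) = -3 + z*(2*z) = -3 + 2*z**2)
X = 104
t(Y, U) = 104*Y
G = -65 (G = -6 - 59 = -65)
(t(107, 496) + N(G)) + l(326) = (104*107 + 229) + (-3 + 2*326**2) = (11128 + 229) + (-3 + 2*106276) = 11357 + (-3 + 212552) = 11357 + 212549 = 223906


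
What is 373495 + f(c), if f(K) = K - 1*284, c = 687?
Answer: 373898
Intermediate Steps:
f(K) = -284 + K (f(K) = K - 284 = -284 + K)
373495 + f(c) = 373495 + (-284 + 687) = 373495 + 403 = 373898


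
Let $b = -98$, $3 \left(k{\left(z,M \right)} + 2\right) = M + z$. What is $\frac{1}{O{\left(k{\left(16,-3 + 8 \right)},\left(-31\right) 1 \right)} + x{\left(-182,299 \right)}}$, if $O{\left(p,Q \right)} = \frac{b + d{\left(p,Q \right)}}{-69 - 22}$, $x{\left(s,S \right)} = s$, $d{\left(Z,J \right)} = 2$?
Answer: $- \frac{91}{16466} \approx -0.0055265$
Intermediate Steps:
$k{\left(z,M \right)} = -2 + \frac{M}{3} + \frac{z}{3}$ ($k{\left(z,M \right)} = -2 + \frac{M + z}{3} = -2 + \left(\frac{M}{3} + \frac{z}{3}\right) = -2 + \frac{M}{3} + \frac{z}{3}$)
$O{\left(p,Q \right)} = \frac{96}{91}$ ($O{\left(p,Q \right)} = \frac{-98 + 2}{-69 - 22} = - \frac{96}{-91} = \left(-96\right) \left(- \frac{1}{91}\right) = \frac{96}{91}$)
$\frac{1}{O{\left(k{\left(16,-3 + 8 \right)},\left(-31\right) 1 \right)} + x{\left(-182,299 \right)}} = \frac{1}{\frac{96}{91} - 182} = \frac{1}{- \frac{16466}{91}} = - \frac{91}{16466}$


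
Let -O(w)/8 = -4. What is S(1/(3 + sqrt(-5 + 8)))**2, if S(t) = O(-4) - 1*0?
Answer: 1024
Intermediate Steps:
O(w) = 32 (O(w) = -8*(-4) = 32)
S(t) = 32 (S(t) = 32 - 1*0 = 32 + 0 = 32)
S(1/(3 + sqrt(-5 + 8)))**2 = 32**2 = 1024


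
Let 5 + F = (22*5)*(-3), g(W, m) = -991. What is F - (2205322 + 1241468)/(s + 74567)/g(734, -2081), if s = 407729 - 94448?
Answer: -64378135745/192178684 ≈ -334.99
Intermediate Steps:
s = 313281
F = -335 (F = -5 + (22*5)*(-3) = -5 + 110*(-3) = -5 - 330 = -335)
F - (2205322 + 1241468)/(s + 74567)/g(734, -2081) = -335 - (2205322 + 1241468)/(313281 + 74567)/(-991) = -335 - 3446790/387848*(-1)/991 = -335 - 3446790*(1/387848)*(-1)/991 = -335 - 1723395*(-1)/(193924*991) = -335 - 1*(-1723395/192178684) = -335 + 1723395/192178684 = -64378135745/192178684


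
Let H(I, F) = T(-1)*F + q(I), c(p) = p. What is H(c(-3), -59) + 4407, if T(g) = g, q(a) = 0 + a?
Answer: 4463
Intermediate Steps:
q(a) = a
H(I, F) = I - F (H(I, F) = -F + I = I - F)
H(c(-3), -59) + 4407 = (-3 - 1*(-59)) + 4407 = (-3 + 59) + 4407 = 56 + 4407 = 4463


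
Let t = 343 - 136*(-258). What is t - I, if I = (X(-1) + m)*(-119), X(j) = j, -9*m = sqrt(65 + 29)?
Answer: 35312 - 119*sqrt(94)/9 ≈ 35184.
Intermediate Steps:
m = -sqrt(94)/9 (m = -sqrt(65 + 29)/9 = -sqrt(94)/9 ≈ -1.0773)
t = 35431 (t = 343 + 35088 = 35431)
I = 119 + 119*sqrt(94)/9 (I = (-1 - sqrt(94)/9)*(-119) = 119 + 119*sqrt(94)/9 ≈ 247.19)
t - I = 35431 - (119 + 119*sqrt(94)/9) = 35431 + (-119 - 119*sqrt(94)/9) = 35312 - 119*sqrt(94)/9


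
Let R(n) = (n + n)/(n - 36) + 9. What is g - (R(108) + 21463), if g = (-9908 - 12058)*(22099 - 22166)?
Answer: 1450247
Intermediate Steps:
g = 1471722 (g = -21966*(-67) = 1471722)
R(n) = 9 + 2*n/(-36 + n) (R(n) = (2*n)/(-36 + n) + 9 = 2*n/(-36 + n) + 9 = 9 + 2*n/(-36 + n))
g - (R(108) + 21463) = 1471722 - ((-324 + 11*108)/(-36 + 108) + 21463) = 1471722 - ((-324 + 1188)/72 + 21463) = 1471722 - ((1/72)*864 + 21463) = 1471722 - (12 + 21463) = 1471722 - 1*21475 = 1471722 - 21475 = 1450247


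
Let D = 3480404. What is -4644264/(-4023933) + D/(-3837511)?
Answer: 1272500559324/5147295716921 ≈ 0.24722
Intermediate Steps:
-4644264/(-4023933) + D/(-3837511) = -4644264/(-4023933) + 3480404/(-3837511) = -4644264*(-1/4023933) + 3480404*(-1/3837511) = 1548088/1341311 - 3480404/3837511 = 1272500559324/5147295716921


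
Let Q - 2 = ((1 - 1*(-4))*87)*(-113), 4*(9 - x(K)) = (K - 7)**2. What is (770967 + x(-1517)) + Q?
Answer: 141179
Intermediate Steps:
x(K) = 9 - (-7 + K)**2/4 (x(K) = 9 - (K - 7)**2/4 = 9 - (-7 + K)**2/4)
Q = -49153 (Q = 2 + ((1 - 1*(-4))*87)*(-113) = 2 + ((1 + 4)*87)*(-113) = 2 + (5*87)*(-113) = 2 + 435*(-113) = 2 - 49155 = -49153)
(770967 + x(-1517)) + Q = (770967 + (9 - (-7 - 1517)**2/4)) - 49153 = (770967 + (9 - 1/4*(-1524)**2)) - 49153 = (770967 + (9 - 1/4*2322576)) - 49153 = (770967 + (9 - 580644)) - 49153 = (770967 - 580635) - 49153 = 190332 - 49153 = 141179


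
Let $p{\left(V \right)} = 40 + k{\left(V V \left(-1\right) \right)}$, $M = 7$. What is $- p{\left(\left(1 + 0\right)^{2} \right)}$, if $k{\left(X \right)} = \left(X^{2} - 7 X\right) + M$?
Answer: $-55$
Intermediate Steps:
$k{\left(X \right)} = 7 + X^{2} - 7 X$ ($k{\left(X \right)} = \left(X^{2} - 7 X\right) + 7 = 7 + X^{2} - 7 X$)
$p{\left(V \right)} = 47 + V^{4} + 7 V^{2}$ ($p{\left(V \right)} = 40 + \left(7 + \left(V V \left(-1\right)\right)^{2} - 7 V V \left(-1\right)\right) = 40 + \left(7 + \left(V^{2} \left(-1\right)\right)^{2} - 7 V^{2} \left(-1\right)\right) = 40 + \left(7 + \left(- V^{2}\right)^{2} - 7 \left(- V^{2}\right)\right) = 40 + \left(7 + V^{4} + 7 V^{2}\right) = 47 + V^{4} + 7 V^{2}$)
$- p{\left(\left(1 + 0\right)^{2} \right)} = - (47 + \left(\left(1 + 0\right)^{2}\right)^{4} + 7 \left(\left(1 + 0\right)^{2}\right)^{2}) = - (47 + \left(1^{2}\right)^{4} + 7 \left(1^{2}\right)^{2}) = - (47 + 1^{4} + 7 \cdot 1^{2}) = - (47 + 1 + 7 \cdot 1) = - (47 + 1 + 7) = \left(-1\right) 55 = -55$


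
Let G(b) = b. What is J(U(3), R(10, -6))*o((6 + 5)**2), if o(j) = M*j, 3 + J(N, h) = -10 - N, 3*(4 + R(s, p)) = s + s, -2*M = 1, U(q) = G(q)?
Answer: 968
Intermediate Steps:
U(q) = q
M = -1/2 (M = -1/2*1 = -1/2 ≈ -0.50000)
R(s, p) = -4 + 2*s/3 (R(s, p) = -4 + (s + s)/3 = -4 + (2*s)/3 = -4 + 2*s/3)
J(N, h) = -13 - N (J(N, h) = -3 + (-10 - N) = -13 - N)
o(j) = -j/2
J(U(3), R(10, -6))*o((6 + 5)**2) = (-13 - 1*3)*(-(6 + 5)**2/2) = (-13 - 3)*(-1/2*11**2) = -(-8)*121 = -16*(-121/2) = 968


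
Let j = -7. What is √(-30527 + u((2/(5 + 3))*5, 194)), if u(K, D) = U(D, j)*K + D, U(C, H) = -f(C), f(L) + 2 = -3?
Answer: I*√121307/2 ≈ 174.15*I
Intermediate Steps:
f(L) = -5 (f(L) = -2 - 3 = -5)
U(C, H) = 5 (U(C, H) = -1*(-5) = 5)
u(K, D) = D + 5*K (u(K, D) = 5*K + D = D + 5*K)
√(-30527 + u((2/(5 + 3))*5, 194)) = √(-30527 + (194 + 5*((2/(5 + 3))*5))) = √(-30527 + (194 + 5*((2/8)*5))) = √(-30527 + (194 + 5*((2*(⅛))*5))) = √(-30527 + (194 + 5*((¼)*5))) = √(-30527 + (194 + 5*(5/4))) = √(-30527 + (194 + 25/4)) = √(-30527 + 801/4) = √(-121307/4) = I*√121307/2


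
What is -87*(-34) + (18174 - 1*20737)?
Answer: 395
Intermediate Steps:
-87*(-34) + (18174 - 1*20737) = 2958 + (18174 - 20737) = 2958 - 2563 = 395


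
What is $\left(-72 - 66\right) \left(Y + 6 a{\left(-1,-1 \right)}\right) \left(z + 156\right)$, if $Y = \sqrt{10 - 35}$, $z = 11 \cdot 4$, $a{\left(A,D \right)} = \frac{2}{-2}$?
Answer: $165600 - 138000 i \approx 1.656 \cdot 10^{5} - 1.38 \cdot 10^{5} i$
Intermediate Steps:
$a{\left(A,D \right)} = -1$ ($a{\left(A,D \right)} = 2 \left(- \frac{1}{2}\right) = -1$)
$z = 44$
$Y = 5 i$ ($Y = \sqrt{-25} = 5 i \approx 5.0 i$)
$\left(-72 - 66\right) \left(Y + 6 a{\left(-1,-1 \right)}\right) \left(z + 156\right) = \left(-72 - 66\right) \left(5 i + 6 \left(-1\right)\right) \left(44 + 156\right) = - 138 \left(5 i - 6\right) 200 = - 138 \left(-6 + 5 i\right) 200 = \left(828 - 690 i\right) 200 = 165600 - 138000 i$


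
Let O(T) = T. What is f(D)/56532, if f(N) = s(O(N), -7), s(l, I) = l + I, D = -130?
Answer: -137/56532 ≈ -0.0024234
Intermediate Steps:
s(l, I) = I + l
f(N) = -7 + N
f(D)/56532 = (-7 - 130)/56532 = -137*1/56532 = -137/56532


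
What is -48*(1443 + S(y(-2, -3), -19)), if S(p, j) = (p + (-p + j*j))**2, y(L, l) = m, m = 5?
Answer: -6324672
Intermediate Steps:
y(L, l) = 5
S(p, j) = j**4 (S(p, j) = (p + (-p + j**2))**2 = (p + (j**2 - p))**2 = (j**2)**2 = j**4)
-48*(1443 + S(y(-2, -3), -19)) = -48*(1443 + (-19)**4) = -48*(1443 + 130321) = -48*131764 = -6324672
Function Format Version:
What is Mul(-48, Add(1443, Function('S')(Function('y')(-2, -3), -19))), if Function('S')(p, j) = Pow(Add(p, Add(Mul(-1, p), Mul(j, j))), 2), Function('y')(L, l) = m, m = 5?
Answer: -6324672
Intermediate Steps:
Function('y')(L, l) = 5
Function('S')(p, j) = Pow(j, 4) (Function('S')(p, j) = Pow(Add(p, Add(Mul(-1, p), Pow(j, 2))), 2) = Pow(Add(p, Add(Pow(j, 2), Mul(-1, p))), 2) = Pow(Pow(j, 2), 2) = Pow(j, 4))
Mul(-48, Add(1443, Function('S')(Function('y')(-2, -3), -19))) = Mul(-48, Add(1443, Pow(-19, 4))) = Mul(-48, Add(1443, 130321)) = Mul(-48, 131764) = -6324672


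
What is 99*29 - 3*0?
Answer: 2871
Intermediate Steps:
99*29 - 3*0 = 2871 + 0 = 2871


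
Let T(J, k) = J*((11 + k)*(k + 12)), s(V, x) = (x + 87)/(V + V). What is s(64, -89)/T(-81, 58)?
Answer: 1/25038720 ≈ 3.9938e-8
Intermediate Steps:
s(V, x) = (87 + x)/(2*V) (s(V, x) = (87 + x)/((2*V)) = (87 + x)*(1/(2*V)) = (87 + x)/(2*V))
T(J, k) = J*(11 + k)*(12 + k) (T(J, k) = J*((11 + k)*(12 + k)) = J*(11 + k)*(12 + k))
s(64, -89)/T(-81, 58) = ((½)*(87 - 89)/64)/((-81*(132 + 58² + 23*58))) = ((½)*(1/64)*(-2))/((-81*(132 + 3364 + 1334))) = -1/(64*((-81*4830))) = -1/64/(-391230) = -1/64*(-1/391230) = 1/25038720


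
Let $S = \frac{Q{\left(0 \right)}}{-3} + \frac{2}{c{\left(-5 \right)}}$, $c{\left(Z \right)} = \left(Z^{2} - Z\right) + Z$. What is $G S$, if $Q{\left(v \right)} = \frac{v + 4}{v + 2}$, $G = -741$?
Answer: $\frac{10868}{25} \approx 434.72$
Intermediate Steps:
$c{\left(Z \right)} = Z^{2}$
$Q{\left(v \right)} = \frac{4 + v}{2 + v}$
$S = - \frac{44}{75}$ ($S = \frac{\frac{1}{2 + 0} \left(4 + 0\right)}{-3} + \frac{2}{\left(-5\right)^{2}} = \frac{1}{2} \cdot 4 \left(- \frac{1}{3}\right) + \frac{2}{25} = \frac{1}{2} \cdot 4 \left(- \frac{1}{3}\right) + 2 \cdot \frac{1}{25} = 2 \left(- \frac{1}{3}\right) + \frac{2}{25} = - \frac{2}{3} + \frac{2}{25} = - \frac{44}{75} \approx -0.58667$)
$G S = \left(-741\right) \left(- \frac{44}{75}\right) = \frac{10868}{25}$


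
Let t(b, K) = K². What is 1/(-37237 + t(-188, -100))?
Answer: -1/27237 ≈ -3.6715e-5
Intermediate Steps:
1/(-37237 + t(-188, -100)) = 1/(-37237 + (-100)²) = 1/(-37237 + 10000) = 1/(-27237) = -1/27237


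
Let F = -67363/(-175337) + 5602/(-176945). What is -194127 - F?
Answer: -6022802173212216/31025005465 ≈ -1.9413e+5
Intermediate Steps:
F = 10937308161/31025005465 (F = -67363*(-1/175337) + 5602*(-1/176945) = 67363/175337 - 5602/176945 = 10937308161/31025005465 ≈ 0.35253)
-194127 - F = -194127 - 1*10937308161/31025005465 = -194127 - 10937308161/31025005465 = -6022802173212216/31025005465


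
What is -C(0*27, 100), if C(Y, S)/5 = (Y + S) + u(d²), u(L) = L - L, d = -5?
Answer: -500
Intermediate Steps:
u(L) = 0
C(Y, S) = 5*S + 5*Y (C(Y, S) = 5*((Y + S) + 0) = 5*((S + Y) + 0) = 5*(S + Y) = 5*S + 5*Y)
-C(0*27, 100) = -(5*100 + 5*(0*27)) = -(500 + 5*0) = -(500 + 0) = -1*500 = -500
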